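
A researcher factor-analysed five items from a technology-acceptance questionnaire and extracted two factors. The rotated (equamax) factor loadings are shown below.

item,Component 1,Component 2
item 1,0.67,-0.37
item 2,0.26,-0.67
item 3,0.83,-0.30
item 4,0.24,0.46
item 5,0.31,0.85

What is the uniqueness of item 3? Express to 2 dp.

h² = 0.83² + (-0.30)² = 0.6889 + 0.0900 = 0.7789
Uniqueness u² = 1 − h² = 1 − 0.7789 = 0.2211

0.22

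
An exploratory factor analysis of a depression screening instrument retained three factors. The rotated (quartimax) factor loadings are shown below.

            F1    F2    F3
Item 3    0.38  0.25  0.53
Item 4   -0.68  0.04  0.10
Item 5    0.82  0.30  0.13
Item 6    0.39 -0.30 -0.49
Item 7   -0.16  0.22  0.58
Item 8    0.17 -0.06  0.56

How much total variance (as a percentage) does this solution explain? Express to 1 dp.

49.7%

SS loadings by factor: 1.4858, 0.2961, 1.1979; total = 2.9798.
Total variance with 6 standardized items is 6, so the solution explains 2.9798/6 = 0.4966 = 49.66%.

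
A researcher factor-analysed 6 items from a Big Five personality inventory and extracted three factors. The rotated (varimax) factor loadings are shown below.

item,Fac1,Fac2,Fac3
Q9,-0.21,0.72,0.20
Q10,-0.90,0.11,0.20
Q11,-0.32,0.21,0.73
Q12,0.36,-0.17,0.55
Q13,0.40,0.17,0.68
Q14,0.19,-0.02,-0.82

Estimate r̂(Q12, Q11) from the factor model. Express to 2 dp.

r̂ = Σ λ_i·λ_j across factors = (0.36)(-0.32) + (-0.17)(0.21) + (0.55)(0.73)
  = -0.1152 -0.0357 +0.4015 = 0.2506

0.25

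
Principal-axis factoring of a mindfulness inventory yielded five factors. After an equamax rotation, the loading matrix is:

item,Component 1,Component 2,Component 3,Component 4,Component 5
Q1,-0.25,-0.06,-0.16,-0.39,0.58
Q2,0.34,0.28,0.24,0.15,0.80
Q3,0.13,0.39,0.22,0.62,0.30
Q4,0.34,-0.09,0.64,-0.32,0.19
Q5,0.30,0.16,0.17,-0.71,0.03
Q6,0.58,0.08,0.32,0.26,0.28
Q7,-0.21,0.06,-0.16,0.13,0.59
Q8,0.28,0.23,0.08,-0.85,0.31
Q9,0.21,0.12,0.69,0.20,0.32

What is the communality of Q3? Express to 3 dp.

h² = 0.13² + 0.39² + 0.22² + 0.62² + 0.30² = 0.0169 + 0.1521 + 0.0484 + 0.3844 + 0.0900 = 0.6918

0.692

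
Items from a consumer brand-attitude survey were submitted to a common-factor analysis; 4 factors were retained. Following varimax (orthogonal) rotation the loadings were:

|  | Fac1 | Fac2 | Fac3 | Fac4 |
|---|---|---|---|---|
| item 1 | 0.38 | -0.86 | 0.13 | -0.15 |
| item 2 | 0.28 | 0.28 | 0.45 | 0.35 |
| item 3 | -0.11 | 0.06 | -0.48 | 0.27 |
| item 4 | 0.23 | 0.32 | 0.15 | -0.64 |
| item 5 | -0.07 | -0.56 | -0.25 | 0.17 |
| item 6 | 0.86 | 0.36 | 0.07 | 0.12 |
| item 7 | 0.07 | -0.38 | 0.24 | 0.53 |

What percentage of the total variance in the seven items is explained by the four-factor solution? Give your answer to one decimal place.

58.5%

Communalities: 0.9234, 0.4818, 0.3190, 0.5874, 0.4099, 0.8885, 0.4878; Σh² = 4.0978.
Total variance with 7 standardized items is 7, so the solution explains 4.0978/7 = 0.5854 = 58.54%.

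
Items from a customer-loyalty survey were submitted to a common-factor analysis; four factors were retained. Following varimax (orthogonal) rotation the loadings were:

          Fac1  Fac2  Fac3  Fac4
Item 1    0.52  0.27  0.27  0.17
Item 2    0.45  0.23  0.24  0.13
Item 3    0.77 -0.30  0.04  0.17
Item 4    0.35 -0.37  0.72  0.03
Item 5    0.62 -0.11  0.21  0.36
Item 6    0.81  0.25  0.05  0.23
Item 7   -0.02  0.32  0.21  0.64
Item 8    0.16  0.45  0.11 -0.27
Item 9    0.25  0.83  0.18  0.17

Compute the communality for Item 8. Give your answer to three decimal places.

0.313

h² = 0.16² + 0.45² + 0.11² + (-0.27)² = 0.0256 + 0.2025 + 0.0121 + 0.0729 = 0.3131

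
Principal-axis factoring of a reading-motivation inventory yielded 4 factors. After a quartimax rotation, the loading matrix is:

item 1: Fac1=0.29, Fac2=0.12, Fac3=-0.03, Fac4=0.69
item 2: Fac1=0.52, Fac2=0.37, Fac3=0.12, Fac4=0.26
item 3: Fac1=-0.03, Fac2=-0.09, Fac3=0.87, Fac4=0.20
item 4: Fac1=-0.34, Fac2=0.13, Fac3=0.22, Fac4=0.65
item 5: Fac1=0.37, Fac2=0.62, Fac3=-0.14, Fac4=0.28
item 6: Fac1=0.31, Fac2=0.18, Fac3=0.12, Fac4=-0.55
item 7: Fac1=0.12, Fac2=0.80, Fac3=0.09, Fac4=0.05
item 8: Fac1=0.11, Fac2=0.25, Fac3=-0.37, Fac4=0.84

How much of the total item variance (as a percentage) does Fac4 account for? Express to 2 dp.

26.19%

SS loadings for Fac4 = 0.69² + 0.26² + 0.20² + 0.65² + 0.28² + (-0.55)² + 0.05² + 0.84² = 2.0952
With 8 standardized items, total variance = 8. Proportion = 2.0952/8 = 0.2619 → 26.19%.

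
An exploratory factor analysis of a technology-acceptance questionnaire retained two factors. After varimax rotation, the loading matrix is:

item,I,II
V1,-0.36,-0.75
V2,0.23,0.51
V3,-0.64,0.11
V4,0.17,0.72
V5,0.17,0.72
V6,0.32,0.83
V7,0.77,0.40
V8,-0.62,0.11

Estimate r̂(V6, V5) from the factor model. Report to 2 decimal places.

r̂ = Σ λ_i·λ_j across factors = (0.32)(0.17) + (0.83)(0.72)
  = +0.0544 +0.5976 = 0.6520

0.65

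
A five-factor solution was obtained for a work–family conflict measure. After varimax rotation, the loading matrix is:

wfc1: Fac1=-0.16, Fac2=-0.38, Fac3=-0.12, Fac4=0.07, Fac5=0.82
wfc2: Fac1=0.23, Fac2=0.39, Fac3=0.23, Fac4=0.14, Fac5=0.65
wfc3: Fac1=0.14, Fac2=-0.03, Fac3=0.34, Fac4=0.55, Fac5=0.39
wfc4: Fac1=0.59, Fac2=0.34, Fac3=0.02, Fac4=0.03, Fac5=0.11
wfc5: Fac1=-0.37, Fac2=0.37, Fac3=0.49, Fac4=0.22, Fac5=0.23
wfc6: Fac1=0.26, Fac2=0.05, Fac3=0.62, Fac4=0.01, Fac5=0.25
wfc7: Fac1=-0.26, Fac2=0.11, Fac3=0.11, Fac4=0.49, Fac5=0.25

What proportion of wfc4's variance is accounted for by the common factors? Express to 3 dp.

0.477

h² = 0.59² + 0.34² + 0.02² + 0.03² + 0.11² = 0.3481 + 0.1156 + 0.0004 + 0.0009 + 0.0121 = 0.4771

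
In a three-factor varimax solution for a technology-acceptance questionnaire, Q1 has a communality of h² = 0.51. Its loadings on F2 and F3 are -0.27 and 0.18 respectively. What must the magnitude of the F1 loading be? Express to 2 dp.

0.64

Under orthogonal rotation h² = Σλ², so λ_F1² = h² − (0.1053) = 0.51 − 0.1053 = 0.4047.
|λ| = √0.4047 = 0.6362.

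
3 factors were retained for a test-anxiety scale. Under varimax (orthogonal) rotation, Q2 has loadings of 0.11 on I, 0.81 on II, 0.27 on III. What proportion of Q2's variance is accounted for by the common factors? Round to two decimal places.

0.74

h² = 0.11² + 0.81² + 0.27² = 0.0121 + 0.6561 + 0.0729 = 0.7411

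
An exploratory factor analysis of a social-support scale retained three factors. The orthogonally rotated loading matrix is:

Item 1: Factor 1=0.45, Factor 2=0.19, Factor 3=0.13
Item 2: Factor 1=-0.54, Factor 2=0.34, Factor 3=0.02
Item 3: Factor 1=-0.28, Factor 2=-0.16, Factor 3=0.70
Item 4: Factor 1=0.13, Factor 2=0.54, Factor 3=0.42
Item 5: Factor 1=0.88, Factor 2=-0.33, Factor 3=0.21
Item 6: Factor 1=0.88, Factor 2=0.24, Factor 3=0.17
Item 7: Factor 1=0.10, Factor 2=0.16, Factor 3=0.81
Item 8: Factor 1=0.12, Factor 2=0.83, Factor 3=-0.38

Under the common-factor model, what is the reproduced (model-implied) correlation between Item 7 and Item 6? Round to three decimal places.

r̂ = Σ λ_i·λ_j across factors = (0.10)(0.88) + (0.16)(0.24) + (0.81)(0.17)
  = +0.0880 +0.0384 +0.1377 = 0.2641

0.264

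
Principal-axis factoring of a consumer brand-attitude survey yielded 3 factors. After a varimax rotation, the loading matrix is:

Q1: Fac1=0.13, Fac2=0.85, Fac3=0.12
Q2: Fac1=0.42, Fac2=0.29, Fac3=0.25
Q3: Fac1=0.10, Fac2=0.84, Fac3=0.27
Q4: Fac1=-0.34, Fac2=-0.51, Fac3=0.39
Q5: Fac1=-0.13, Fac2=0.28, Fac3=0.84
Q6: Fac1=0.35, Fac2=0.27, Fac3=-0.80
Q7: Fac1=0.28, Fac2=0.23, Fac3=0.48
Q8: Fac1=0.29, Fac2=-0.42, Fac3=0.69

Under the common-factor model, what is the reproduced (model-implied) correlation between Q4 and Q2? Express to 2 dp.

r̂ = Σ λ_i·λ_j across factors = (-0.34)(0.42) + (-0.51)(0.29) + (0.39)(0.25)
  = -0.1428 -0.1479 +0.0975 = -0.1932

-0.19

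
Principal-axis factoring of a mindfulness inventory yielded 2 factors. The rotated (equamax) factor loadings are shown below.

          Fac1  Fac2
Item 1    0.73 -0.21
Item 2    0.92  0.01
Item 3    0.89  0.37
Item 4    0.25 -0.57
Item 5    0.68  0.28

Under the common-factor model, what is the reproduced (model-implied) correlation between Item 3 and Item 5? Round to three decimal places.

r̂ = Σ λ_i·λ_j across factors = (0.89)(0.68) + (0.37)(0.28)
  = +0.6052 +0.1036 = 0.7088

0.709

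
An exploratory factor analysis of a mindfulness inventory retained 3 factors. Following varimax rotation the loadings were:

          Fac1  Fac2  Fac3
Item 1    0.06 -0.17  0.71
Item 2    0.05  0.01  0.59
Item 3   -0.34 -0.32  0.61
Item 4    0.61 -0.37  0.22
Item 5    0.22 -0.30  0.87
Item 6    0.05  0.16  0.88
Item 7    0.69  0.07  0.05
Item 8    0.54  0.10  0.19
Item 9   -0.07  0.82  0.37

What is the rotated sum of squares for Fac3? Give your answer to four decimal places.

SS loadings for Fac3 = 0.71² + 0.59² + 0.61² + 0.22² + 0.87² + 0.88² + 0.05² + 0.19² + 0.37² = 0.5041 + 0.3481 + 0.3721 + 0.0484 + 0.7569 + 0.7744 + 0.0025 + 0.0361 + 0.1369 = 2.9795

2.9795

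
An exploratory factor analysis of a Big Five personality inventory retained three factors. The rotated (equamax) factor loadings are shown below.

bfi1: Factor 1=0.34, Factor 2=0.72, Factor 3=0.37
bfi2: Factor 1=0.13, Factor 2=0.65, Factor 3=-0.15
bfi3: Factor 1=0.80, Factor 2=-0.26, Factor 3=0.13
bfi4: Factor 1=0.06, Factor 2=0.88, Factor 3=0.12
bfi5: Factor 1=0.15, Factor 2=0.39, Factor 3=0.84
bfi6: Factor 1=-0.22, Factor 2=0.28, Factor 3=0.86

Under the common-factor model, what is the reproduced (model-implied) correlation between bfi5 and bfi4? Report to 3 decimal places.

0.453

r̂ = Σ λ_i·λ_j across factors = (0.15)(0.06) + (0.39)(0.88) + (0.84)(0.12)
  = +0.0090 +0.3432 +0.1008 = 0.4530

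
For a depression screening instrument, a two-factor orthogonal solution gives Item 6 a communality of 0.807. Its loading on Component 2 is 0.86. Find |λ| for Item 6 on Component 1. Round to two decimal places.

Under orthogonal rotation h² = Σλ², so λ_Component 1² = h² − (0.7396) = 0.807 − 0.7396 = 0.0674.
|λ| = √0.0674 = 0.2596.

0.26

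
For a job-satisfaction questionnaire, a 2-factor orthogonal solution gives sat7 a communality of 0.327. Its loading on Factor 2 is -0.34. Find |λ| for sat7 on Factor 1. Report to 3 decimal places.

0.460

Under orthogonal rotation h² = Σλ², so λ_Factor 1² = h² − (0.1156) = 0.327 − 0.1156 = 0.2114.
|λ| = √0.2114 = 0.4598.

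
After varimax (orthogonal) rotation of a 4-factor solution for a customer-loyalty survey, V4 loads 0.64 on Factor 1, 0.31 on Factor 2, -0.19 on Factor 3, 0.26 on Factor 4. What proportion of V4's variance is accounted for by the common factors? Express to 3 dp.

h² = 0.64² + 0.31² + (-0.19)² + 0.26² = 0.4096 + 0.0961 + 0.0361 + 0.0676 = 0.6094

0.609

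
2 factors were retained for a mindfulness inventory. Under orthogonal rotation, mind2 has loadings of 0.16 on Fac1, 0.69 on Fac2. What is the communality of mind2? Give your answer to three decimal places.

0.502

h² = 0.16² + 0.69² = 0.0256 + 0.4761 = 0.5017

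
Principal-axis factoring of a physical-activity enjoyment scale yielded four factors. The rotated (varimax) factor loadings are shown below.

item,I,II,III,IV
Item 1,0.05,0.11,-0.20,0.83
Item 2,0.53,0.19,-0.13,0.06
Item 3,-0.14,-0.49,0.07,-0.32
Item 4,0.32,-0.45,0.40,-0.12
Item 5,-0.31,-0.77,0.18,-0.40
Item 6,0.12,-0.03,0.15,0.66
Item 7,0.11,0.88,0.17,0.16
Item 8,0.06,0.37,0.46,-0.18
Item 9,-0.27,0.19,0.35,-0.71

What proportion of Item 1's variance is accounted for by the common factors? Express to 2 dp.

0.74

h² = 0.05² + 0.11² + (-0.20)² + 0.83² = 0.0025 + 0.0121 + 0.0400 + 0.6889 = 0.7435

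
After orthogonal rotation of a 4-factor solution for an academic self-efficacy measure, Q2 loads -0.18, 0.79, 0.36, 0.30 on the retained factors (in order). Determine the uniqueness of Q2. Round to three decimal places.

h² = (-0.18)² + 0.79² + 0.36² + 0.30² = 0.0324 + 0.6241 + 0.1296 + 0.0900 = 0.8761
Uniqueness u² = 1 − h² = 1 − 0.8761 = 0.1239

0.124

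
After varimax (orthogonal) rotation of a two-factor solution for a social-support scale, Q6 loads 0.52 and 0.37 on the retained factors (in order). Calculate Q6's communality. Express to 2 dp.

h² = 0.52² + 0.37² = 0.2704 + 0.1369 = 0.4073

0.41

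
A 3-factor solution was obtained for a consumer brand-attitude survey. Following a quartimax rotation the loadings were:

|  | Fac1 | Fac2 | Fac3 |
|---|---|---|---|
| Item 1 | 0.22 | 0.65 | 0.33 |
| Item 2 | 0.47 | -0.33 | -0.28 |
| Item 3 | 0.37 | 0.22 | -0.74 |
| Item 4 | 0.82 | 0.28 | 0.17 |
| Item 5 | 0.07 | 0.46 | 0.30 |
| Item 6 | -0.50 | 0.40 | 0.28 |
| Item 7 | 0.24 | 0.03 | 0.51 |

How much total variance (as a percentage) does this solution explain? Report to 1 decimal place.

Communalities: 0.5798, 0.4082, 0.7329, 0.7797, 0.3065, 0.4884, 0.3186; Σh² = 3.6141.
Total variance with 7 standardized items is 7, so the solution explains 3.6141/7 = 0.5163 = 51.63%.

51.6%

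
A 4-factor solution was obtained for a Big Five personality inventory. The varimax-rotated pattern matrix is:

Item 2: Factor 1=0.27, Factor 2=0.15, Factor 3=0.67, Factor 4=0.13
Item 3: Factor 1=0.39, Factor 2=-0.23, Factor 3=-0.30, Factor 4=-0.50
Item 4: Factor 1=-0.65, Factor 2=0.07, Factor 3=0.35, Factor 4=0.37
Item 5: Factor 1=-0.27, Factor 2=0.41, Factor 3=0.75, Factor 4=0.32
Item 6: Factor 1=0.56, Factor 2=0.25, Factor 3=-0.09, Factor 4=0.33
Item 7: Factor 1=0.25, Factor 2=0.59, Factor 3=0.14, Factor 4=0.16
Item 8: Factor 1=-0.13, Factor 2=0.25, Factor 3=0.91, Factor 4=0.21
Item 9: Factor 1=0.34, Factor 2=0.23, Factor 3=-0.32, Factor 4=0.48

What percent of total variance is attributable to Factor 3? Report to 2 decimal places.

27.28%

SS loadings for Factor 3 = 0.67² + (-0.30)² + 0.35² + 0.75² + (-0.09)² + 0.14² + 0.91² + (-0.32)² = 2.1821
With 8 standardized items, total variance = 8. Proportion = 2.1821/8 = 0.2728 → 27.28%.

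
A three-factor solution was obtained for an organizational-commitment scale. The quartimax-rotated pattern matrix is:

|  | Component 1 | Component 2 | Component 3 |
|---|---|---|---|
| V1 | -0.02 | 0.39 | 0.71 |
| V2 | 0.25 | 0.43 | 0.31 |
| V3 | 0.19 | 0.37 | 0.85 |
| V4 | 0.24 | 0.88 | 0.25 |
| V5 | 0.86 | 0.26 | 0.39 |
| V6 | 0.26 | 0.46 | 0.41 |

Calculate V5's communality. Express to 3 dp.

h² = 0.86² + 0.26² + 0.39² = 0.7396 + 0.0676 + 0.1521 = 0.9593

0.959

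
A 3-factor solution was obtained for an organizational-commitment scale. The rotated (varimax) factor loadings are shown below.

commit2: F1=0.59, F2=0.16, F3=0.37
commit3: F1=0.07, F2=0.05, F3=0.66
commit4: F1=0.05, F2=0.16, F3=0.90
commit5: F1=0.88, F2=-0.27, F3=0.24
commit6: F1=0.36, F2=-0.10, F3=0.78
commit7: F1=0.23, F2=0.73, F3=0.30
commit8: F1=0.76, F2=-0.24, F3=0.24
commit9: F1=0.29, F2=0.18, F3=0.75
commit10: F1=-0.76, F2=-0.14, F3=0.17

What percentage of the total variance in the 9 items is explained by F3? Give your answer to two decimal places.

30.97%

SS loadings for F3 = 0.37² + 0.66² + 0.90² + 0.24² + 0.78² + 0.30² + 0.24² + 0.75² + 0.17² = 2.7875
With 9 standardized items, total variance = 9. Proportion = 2.7875/9 = 0.3097 → 30.97%.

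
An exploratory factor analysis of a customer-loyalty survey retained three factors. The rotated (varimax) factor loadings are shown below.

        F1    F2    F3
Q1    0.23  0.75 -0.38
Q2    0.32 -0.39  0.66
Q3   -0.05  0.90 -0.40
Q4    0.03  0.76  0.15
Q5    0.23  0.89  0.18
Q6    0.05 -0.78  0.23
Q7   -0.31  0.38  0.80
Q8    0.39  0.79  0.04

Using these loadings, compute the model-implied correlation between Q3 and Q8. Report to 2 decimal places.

0.68

r̂ = Σ λ_i·λ_j across factors = (-0.05)(0.39) + (0.90)(0.79) + (-0.40)(0.04)
  = -0.0195 +0.7110 -0.0160 = 0.6755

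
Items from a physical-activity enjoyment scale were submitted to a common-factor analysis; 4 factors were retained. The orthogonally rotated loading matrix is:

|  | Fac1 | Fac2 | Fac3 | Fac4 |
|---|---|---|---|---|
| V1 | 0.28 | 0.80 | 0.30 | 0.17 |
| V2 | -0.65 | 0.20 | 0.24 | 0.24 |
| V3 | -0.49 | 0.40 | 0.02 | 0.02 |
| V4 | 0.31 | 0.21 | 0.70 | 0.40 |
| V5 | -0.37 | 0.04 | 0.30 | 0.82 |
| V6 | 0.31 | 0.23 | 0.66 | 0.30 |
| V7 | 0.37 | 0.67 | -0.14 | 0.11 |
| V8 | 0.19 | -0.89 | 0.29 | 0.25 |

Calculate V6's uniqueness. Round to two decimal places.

0.33

h² = 0.31² + 0.23² + 0.66² + 0.30² = 0.0961 + 0.0529 + 0.4356 + 0.0900 = 0.6746
Uniqueness u² = 1 − h² = 1 − 0.6746 = 0.3254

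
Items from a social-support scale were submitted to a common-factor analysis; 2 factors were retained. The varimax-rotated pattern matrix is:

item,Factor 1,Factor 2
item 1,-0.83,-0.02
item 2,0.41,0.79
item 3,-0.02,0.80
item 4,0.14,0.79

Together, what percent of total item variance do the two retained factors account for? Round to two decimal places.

69.14%

SS loadings by factor: 0.8770, 1.8886; total = 2.7656.
Total variance with 4 standardized items is 4, so the solution explains 2.7656/4 = 0.6914 = 69.14%.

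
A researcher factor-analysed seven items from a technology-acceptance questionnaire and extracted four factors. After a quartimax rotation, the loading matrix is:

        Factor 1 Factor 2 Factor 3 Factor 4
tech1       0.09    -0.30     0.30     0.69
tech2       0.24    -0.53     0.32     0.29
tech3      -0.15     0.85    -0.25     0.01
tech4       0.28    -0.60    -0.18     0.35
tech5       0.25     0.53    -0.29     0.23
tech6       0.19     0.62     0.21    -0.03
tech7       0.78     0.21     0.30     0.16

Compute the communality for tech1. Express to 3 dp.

0.664

h² = 0.09² + (-0.30)² + 0.30² + 0.69² = 0.0081 + 0.0900 + 0.0900 + 0.4761 = 0.6642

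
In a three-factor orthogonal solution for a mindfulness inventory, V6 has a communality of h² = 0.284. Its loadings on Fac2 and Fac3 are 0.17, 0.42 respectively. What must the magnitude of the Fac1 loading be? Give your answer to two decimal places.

Under orthogonal rotation h² = Σλ², so λ_Fac1² = h² − (0.2053) = 0.284 − 0.2053 = 0.0787.
|λ| = √0.0787 = 0.2805.

0.28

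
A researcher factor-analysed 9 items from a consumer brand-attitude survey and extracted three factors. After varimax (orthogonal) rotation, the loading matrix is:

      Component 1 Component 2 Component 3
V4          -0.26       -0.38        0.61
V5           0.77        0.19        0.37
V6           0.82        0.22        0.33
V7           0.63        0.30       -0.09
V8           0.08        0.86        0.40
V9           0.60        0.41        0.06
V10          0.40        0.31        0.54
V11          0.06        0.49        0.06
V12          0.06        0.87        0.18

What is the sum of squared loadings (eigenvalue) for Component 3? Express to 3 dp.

SS loadings for Component 3 = 0.61² + 0.37² + 0.33² + (-0.09)² + 0.40² + 0.06² + 0.54² + 0.06² + 0.18² = 0.3721 + 0.1369 + 0.1089 + 0.0081 + 0.1600 + 0.0036 + 0.2916 + 0.0036 + 0.0324 = 1.1172

1.117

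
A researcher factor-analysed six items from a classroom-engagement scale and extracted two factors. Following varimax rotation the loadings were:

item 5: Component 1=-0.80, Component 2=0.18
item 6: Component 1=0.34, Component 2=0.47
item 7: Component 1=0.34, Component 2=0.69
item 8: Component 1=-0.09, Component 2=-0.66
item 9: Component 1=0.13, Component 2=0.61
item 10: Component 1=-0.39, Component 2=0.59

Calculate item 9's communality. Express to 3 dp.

0.389

h² = 0.13² + 0.61² = 0.0169 + 0.3721 = 0.3890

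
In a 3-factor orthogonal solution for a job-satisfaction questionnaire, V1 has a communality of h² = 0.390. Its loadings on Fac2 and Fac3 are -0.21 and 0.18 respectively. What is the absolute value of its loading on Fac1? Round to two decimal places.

Under orthogonal rotation h² = Σλ², so λ_Fac1² = h² − (0.0765) = 0.390 − 0.0765 = 0.3135.
|λ| = √0.3135 = 0.5599.

0.56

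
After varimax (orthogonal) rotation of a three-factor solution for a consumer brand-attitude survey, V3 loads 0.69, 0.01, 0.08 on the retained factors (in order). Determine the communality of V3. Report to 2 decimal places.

h² = 0.69² + 0.01² + 0.08² = 0.4761 + 0.0001 + 0.0064 = 0.4826

0.48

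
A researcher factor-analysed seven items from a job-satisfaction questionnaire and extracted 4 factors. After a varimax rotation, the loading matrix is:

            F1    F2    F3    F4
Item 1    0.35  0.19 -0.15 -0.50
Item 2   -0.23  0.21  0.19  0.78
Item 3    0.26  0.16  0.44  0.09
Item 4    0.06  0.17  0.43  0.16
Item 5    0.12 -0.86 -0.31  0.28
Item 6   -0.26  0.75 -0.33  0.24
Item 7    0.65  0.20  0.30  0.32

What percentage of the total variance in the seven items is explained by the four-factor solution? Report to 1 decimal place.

SS loadings by factor: 0.7511, 1.4768, 0.7321, 1.1305; total = 4.0905.
Total variance with 7 standardized items is 7, so the solution explains 4.0905/7 = 0.5844 = 58.44%.

58.4%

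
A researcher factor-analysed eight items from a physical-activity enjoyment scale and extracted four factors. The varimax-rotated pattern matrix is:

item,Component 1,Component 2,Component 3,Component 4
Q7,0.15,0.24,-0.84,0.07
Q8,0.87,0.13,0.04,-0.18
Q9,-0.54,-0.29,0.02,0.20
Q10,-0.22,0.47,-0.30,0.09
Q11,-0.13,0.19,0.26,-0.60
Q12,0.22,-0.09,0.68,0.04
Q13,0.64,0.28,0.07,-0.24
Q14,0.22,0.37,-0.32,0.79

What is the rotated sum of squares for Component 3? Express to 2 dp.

1.43

SS loadings for Component 3 = (-0.84)² + 0.04² + 0.02² + (-0.30)² + 0.26² + 0.68² + 0.07² + (-0.32)² = 0.7056 + 0.0016 + 0.0004 + 0.0900 + 0.0676 + 0.4624 + 0.0049 + 0.1024 = 1.4349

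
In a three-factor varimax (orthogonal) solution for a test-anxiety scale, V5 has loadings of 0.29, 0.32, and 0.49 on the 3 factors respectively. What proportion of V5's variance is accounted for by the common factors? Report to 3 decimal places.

h² = 0.29² + 0.32² + 0.49² = 0.0841 + 0.1024 + 0.2401 = 0.4266

0.427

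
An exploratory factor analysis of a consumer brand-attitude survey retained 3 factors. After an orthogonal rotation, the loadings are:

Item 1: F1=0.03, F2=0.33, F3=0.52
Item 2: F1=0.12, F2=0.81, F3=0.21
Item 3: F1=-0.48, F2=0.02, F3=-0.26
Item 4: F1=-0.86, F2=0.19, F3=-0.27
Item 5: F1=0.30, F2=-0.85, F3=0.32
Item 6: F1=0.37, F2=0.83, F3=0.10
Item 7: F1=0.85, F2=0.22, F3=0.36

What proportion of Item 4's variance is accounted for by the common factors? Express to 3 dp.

0.849

h² = (-0.86)² + 0.19² + (-0.27)² = 0.7396 + 0.0361 + 0.0729 = 0.8486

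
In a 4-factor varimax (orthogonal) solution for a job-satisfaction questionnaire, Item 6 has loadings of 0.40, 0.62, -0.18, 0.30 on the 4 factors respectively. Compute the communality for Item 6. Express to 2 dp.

h² = 0.40² + 0.62² + (-0.18)² + 0.30² = 0.1600 + 0.3844 + 0.0324 + 0.0900 = 0.6668

0.67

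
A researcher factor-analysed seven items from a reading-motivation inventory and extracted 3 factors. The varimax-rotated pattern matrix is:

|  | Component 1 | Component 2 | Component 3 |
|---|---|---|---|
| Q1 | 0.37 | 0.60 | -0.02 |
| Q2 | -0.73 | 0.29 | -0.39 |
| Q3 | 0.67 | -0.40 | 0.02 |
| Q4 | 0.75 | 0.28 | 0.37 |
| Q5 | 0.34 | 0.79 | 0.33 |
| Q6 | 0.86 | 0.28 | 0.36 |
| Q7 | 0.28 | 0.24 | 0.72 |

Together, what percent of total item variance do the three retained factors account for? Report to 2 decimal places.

SS loadings by factor: 2.6148, 1.4426, 1.0467; total = 5.1041.
Total variance with 7 standardized items is 7, so the solution explains 5.1041/7 = 0.7292 = 72.92%.

72.92%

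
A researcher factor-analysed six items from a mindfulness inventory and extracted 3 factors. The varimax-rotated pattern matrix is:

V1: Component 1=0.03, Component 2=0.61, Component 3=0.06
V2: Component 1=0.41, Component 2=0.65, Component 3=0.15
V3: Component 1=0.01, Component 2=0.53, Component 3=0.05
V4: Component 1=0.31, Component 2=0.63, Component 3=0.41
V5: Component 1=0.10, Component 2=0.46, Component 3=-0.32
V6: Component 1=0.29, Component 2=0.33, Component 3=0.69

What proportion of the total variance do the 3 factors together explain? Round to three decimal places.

Communalities: 0.3766, 0.6131, 0.2835, 0.6611, 0.3240, 0.6691; Σh² = 2.9274.
Total variance with 6 standardized items is 6, so the solution explains 2.9274/6 = 0.4879.

0.488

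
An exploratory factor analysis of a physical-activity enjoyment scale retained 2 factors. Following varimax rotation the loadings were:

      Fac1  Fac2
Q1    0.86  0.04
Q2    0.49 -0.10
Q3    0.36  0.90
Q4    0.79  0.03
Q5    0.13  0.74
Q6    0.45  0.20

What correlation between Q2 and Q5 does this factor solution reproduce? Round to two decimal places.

-0.01

r̂ = Σ λ_i·λ_j across factors = (0.49)(0.13) + (-0.10)(0.74)
  = +0.0637 -0.0740 = -0.0103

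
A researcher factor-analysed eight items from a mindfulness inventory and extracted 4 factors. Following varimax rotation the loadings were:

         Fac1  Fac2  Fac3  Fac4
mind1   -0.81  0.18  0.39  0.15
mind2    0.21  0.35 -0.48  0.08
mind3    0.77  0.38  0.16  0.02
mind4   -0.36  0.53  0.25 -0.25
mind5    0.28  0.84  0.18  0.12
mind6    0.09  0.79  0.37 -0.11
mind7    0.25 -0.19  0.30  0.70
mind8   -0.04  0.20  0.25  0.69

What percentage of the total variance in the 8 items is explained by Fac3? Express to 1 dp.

SS loadings for Fac3 = 0.39² + (-0.48)² + 0.16² + 0.25² + 0.18² + 0.37² + 0.30² + 0.25² = 0.7924
With 8 standardized items, total variance = 8. Proportion = 0.7924/8 = 0.0990 → 9.90%.

9.9%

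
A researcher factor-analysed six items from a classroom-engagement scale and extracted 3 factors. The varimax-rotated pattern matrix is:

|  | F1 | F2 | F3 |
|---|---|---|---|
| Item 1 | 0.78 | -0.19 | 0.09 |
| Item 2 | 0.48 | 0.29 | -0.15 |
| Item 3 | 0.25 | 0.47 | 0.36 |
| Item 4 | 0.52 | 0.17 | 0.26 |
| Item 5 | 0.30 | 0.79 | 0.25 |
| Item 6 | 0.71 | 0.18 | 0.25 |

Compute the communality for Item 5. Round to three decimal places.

h² = 0.30² + 0.79² + 0.25² = 0.0900 + 0.6241 + 0.0625 = 0.7766

0.777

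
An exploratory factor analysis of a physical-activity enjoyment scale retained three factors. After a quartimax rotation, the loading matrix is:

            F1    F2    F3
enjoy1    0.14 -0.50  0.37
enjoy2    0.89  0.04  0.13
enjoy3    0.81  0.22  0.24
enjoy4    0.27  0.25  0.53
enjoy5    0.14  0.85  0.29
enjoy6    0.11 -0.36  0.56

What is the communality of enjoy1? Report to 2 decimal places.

0.41

h² = 0.14² + (-0.50)² + 0.37² = 0.0196 + 0.2500 + 0.1369 = 0.4065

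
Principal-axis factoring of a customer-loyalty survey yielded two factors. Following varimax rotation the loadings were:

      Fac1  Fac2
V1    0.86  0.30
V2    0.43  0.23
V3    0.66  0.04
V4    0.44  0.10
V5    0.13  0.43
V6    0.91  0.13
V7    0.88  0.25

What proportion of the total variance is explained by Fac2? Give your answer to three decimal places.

0.060

SS loadings for Fac2 = 0.30² + 0.23² + 0.04² + 0.10² + 0.43² + 0.13² + 0.25² = 0.4188
Proportion of variance = 0.4188 / 7 = 0.0598.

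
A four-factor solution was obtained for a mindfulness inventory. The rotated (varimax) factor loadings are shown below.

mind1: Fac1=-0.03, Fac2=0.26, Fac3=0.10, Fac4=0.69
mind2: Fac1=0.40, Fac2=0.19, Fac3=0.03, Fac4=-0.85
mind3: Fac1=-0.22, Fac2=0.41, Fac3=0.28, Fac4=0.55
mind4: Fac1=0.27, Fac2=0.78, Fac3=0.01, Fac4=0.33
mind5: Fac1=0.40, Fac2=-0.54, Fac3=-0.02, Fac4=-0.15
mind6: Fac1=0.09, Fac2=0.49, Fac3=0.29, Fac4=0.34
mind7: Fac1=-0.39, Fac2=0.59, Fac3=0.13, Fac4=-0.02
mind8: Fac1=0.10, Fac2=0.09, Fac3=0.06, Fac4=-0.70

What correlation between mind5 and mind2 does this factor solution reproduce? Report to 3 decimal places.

0.184

r̂ = Σ λ_i·λ_j across factors = (0.40)(0.40) + (-0.54)(0.19) + (-0.02)(0.03) + (-0.15)(-0.85)
  = +0.1600 -0.1026 -0.0006 +0.1275 = 0.1843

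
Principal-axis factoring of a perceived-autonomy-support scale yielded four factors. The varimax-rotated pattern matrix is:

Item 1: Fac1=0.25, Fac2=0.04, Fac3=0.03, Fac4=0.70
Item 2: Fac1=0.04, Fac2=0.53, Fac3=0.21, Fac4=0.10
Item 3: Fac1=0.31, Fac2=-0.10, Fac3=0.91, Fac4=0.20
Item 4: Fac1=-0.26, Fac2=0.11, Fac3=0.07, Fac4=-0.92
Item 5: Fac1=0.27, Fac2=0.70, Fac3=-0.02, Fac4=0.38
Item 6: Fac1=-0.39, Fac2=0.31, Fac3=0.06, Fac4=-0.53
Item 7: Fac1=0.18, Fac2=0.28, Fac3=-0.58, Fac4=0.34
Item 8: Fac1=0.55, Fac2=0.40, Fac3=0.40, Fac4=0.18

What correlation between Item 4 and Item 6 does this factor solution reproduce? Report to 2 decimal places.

r̂ = Σ λ_i·λ_j across factors = (-0.26)(-0.39) + (0.11)(0.31) + (0.07)(0.06) + (-0.92)(-0.53)
  = +0.1014 +0.0341 +0.0042 +0.4876 = 0.6273

0.63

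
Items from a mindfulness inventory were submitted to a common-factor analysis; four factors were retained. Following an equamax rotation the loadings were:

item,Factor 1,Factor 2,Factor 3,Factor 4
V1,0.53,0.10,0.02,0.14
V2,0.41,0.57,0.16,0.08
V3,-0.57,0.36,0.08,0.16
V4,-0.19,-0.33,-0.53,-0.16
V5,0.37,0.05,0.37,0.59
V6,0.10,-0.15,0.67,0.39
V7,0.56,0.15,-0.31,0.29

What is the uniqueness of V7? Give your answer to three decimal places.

h² = 0.56² + 0.15² + (-0.31)² + 0.29² = 0.3136 + 0.0225 + 0.0961 + 0.0841 = 0.5163
Uniqueness u² = 1 − h² = 1 − 0.5163 = 0.4837

0.484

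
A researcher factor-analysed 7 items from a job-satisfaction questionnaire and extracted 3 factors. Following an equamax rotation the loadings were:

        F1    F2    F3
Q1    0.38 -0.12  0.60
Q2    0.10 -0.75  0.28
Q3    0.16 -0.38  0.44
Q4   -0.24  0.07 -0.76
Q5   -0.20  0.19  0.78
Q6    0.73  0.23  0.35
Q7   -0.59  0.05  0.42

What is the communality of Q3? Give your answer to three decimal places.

h² = 0.16² + (-0.38)² + 0.44² = 0.0256 + 0.1444 + 0.1936 = 0.3636

0.364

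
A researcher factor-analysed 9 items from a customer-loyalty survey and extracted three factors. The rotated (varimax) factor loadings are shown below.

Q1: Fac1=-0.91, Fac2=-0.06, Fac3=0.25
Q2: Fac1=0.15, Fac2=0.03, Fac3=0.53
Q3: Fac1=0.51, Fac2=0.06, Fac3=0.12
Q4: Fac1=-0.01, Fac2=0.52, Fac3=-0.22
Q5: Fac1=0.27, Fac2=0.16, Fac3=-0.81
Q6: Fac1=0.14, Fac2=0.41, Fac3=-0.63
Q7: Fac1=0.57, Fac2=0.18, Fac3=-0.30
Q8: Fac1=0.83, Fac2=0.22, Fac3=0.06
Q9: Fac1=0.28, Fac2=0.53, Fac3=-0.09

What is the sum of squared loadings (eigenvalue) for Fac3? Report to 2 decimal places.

1.56

SS loadings for Fac3 = 0.25² + 0.53² + 0.12² + (-0.22)² + (-0.81)² + (-0.63)² + (-0.30)² + 0.06² + (-0.09)² = 0.0625 + 0.2809 + 0.0144 + 0.0484 + 0.6561 + 0.3969 + 0.0900 + 0.0036 + 0.0081 = 1.5609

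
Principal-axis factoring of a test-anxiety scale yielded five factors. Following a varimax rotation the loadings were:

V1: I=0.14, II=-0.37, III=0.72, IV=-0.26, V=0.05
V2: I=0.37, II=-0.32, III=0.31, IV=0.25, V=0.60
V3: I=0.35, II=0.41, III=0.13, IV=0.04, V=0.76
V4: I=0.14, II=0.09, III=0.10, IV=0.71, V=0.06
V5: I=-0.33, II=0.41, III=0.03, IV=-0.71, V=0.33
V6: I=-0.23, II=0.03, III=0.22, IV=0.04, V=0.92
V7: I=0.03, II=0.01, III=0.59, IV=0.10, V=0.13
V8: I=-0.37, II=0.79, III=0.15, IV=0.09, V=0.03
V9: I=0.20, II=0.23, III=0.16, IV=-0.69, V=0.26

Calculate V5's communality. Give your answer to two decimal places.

h² = (-0.33)² + 0.41² + 0.03² + (-0.71)² + 0.33² = 0.1089 + 0.1681 + 0.0009 + 0.5041 + 0.1089 = 0.8909

0.89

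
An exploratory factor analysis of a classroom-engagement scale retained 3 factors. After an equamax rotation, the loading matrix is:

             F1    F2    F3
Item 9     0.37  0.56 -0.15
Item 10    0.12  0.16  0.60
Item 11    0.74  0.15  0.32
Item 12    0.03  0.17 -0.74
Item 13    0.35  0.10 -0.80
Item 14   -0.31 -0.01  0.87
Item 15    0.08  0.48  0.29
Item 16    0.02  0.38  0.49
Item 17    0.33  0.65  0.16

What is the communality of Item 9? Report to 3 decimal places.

0.473

h² = 0.37² + 0.56² + (-0.15)² = 0.1369 + 0.3136 + 0.0225 = 0.4730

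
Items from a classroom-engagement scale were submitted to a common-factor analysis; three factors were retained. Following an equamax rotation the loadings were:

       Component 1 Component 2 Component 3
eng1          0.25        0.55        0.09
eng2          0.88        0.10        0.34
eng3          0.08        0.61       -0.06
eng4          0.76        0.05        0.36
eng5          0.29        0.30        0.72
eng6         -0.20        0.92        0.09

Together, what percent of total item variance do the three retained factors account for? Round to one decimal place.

Communalities: 0.3731, 0.9000, 0.3821, 0.7097, 0.6925, 0.8945; Σh² = 3.9519.
Total variance with 6 standardized items is 6, so the solution explains 3.9519/6 = 0.6587 = 65.86%.

65.9%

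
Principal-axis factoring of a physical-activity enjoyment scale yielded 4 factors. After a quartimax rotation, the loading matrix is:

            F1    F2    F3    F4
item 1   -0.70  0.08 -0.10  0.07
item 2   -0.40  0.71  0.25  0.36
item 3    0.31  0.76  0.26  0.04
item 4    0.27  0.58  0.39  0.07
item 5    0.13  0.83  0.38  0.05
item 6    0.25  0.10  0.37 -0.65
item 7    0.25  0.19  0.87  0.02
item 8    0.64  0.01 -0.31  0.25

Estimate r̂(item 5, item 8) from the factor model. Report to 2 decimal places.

-0.01

r̂ = Σ λ_i·λ_j across factors = (0.13)(0.64) + (0.83)(0.01) + (0.38)(-0.31) + (0.05)(0.25)
  = +0.0832 +0.0083 -0.1178 +0.0125 = -0.0138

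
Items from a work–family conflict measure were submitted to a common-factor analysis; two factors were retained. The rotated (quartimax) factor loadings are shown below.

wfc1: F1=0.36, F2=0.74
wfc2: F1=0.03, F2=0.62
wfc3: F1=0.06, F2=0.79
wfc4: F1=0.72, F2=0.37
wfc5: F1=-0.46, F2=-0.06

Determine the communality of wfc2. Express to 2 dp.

0.39

h² = 0.03² + 0.62² = 0.0009 + 0.3844 = 0.3853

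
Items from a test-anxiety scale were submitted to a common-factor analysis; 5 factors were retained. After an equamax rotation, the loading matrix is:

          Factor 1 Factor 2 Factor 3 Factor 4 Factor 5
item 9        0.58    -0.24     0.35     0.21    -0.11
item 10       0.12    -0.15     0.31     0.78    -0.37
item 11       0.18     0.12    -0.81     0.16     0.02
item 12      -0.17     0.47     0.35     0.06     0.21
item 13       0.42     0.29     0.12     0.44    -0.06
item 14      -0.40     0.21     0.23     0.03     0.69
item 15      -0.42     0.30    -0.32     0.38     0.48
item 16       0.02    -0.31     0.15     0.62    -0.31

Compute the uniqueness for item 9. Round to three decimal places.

h² = 0.58² + (-0.24)² + 0.35² + 0.21² + (-0.11)² = 0.3364 + 0.0576 + 0.1225 + 0.0441 + 0.0121 = 0.5727
Uniqueness u² = 1 − h² = 1 − 0.5727 = 0.4273

0.427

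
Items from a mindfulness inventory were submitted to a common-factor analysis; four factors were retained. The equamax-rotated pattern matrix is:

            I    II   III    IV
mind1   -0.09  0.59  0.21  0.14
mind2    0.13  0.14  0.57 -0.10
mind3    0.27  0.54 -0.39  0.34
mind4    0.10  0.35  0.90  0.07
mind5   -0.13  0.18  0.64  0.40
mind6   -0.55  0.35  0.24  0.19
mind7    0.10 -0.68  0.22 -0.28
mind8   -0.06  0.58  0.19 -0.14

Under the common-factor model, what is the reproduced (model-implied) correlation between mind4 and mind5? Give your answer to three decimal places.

0.654

r̂ = Σ λ_i·λ_j across factors = (0.10)(-0.13) + (0.35)(0.18) + (0.90)(0.64) + (0.07)(0.40)
  = -0.0130 +0.0630 +0.5760 +0.0280 = 0.6540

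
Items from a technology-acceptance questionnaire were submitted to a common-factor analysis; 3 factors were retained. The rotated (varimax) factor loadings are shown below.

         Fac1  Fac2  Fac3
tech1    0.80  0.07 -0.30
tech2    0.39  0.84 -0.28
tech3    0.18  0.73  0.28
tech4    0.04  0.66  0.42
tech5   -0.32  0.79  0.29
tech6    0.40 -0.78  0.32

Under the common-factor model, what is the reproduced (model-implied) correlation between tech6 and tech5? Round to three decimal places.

r̂ = Σ λ_i·λ_j across factors = (0.40)(-0.32) + (-0.78)(0.79) + (0.32)(0.29)
  = -0.1280 -0.6162 +0.0928 = -0.6514

-0.651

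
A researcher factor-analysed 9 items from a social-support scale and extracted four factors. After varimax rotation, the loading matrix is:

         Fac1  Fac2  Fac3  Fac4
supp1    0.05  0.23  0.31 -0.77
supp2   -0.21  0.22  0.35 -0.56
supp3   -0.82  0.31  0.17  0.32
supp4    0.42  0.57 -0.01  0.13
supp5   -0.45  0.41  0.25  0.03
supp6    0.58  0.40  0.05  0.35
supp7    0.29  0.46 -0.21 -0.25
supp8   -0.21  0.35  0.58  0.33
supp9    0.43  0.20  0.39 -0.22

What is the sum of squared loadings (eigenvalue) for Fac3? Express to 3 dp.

SS loadings for Fac3 = 0.31² + 0.35² + 0.17² + (-0.01)² + 0.25² + 0.05² + (-0.21)² + 0.58² + 0.39² = 0.0961 + 0.1225 + 0.0289 + 0.0001 + 0.0625 + 0.0025 + 0.0441 + 0.3364 + 0.1521 = 0.8452

0.845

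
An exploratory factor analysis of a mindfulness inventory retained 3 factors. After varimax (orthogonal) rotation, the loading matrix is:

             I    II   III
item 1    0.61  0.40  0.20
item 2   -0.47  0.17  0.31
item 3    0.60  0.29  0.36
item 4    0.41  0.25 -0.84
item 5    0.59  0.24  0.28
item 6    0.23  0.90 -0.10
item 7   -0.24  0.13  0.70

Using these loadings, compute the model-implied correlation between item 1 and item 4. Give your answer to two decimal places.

0.18

r̂ = Σ λ_i·λ_j across factors = (0.61)(0.41) + (0.40)(0.25) + (0.20)(-0.84)
  = +0.2501 +0.1000 -0.1680 = 0.1821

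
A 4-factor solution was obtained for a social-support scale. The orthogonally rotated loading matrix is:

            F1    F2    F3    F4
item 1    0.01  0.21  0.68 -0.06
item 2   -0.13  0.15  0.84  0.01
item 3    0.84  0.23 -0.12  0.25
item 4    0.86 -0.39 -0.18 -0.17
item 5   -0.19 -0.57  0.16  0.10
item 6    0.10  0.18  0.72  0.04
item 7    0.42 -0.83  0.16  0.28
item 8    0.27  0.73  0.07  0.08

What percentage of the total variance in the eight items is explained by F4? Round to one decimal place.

SS loadings for F4 = (-0.06)² + 0.01² + 0.25² + (-0.17)² + 0.10² + 0.04² + 0.28² + 0.08² = 0.1915
With 8 standardized items, total variance = 8. Proportion = 0.1915/8 = 0.0239 → 2.39%.

2.4%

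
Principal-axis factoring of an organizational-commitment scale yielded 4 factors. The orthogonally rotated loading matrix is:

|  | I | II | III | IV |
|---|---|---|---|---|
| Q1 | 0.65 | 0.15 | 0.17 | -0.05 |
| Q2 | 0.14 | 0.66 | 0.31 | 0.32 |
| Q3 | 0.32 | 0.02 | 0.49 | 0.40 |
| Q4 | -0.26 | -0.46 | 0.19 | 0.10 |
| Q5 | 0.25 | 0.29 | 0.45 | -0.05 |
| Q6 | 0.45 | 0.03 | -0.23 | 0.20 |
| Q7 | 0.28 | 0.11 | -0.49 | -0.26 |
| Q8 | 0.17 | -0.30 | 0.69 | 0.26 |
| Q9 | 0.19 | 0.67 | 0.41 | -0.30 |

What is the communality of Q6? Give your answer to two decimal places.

h² = 0.45² + 0.03² + (-0.23)² + 0.20² = 0.2025 + 0.0009 + 0.0529 + 0.0400 = 0.2963

0.30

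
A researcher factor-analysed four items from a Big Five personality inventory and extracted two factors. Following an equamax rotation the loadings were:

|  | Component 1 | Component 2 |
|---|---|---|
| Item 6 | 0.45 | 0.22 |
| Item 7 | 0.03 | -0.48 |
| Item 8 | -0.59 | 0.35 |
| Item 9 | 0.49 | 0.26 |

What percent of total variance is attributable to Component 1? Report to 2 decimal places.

19.79%

SS loadings for Component 1 = 0.45² + 0.03² + (-0.59)² + 0.49² = 0.7916
With 4 standardized items, total variance = 4. Proportion = 0.7916/4 = 0.1979 → 19.79%.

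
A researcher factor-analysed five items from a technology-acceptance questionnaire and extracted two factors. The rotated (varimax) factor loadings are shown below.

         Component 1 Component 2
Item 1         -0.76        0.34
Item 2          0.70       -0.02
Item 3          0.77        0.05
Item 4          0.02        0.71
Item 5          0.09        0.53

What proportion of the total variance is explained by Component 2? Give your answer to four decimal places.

SS loadings for Component 2 = 0.34² + (-0.02)² + 0.05² + 0.71² + 0.53² = 0.9035
Proportion of variance = 0.9035 / 5 = 0.1807.

0.1807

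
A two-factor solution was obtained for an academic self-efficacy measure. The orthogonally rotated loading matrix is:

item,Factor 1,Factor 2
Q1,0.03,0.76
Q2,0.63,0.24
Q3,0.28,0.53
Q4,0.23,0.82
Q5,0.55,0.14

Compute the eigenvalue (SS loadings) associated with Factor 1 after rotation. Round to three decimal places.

0.832

SS loadings for Factor 1 = 0.03² + 0.63² + 0.28² + 0.23² + 0.55² = 0.0009 + 0.3969 + 0.0784 + 0.0529 + 0.3025 = 0.8316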